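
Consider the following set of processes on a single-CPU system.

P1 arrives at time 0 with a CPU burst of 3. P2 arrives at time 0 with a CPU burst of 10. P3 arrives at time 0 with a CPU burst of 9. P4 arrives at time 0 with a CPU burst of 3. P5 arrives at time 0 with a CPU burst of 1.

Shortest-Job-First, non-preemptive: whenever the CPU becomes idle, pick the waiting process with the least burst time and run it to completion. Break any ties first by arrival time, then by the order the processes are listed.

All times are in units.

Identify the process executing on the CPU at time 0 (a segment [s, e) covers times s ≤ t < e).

Schedule: | P5 0-1 | P1 1-4 | P4 4-7 | P3 7-16 | P2 16-26 |
Completion: P1=4  P2=26  P3=16  P4=7  P5=1
Turnaround (C−A): P1=4  P2=26  P3=16  P4=7  P5=1

P5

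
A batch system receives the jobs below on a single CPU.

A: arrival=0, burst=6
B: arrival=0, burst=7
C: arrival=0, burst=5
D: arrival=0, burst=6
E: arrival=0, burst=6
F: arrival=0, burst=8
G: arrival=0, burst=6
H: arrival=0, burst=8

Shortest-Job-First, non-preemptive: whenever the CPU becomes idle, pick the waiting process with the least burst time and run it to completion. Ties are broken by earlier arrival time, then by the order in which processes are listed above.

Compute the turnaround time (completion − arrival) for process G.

Timeline: | C 0-5 | A 5-11 | D 11-17 | E 17-23 | G 23-29 | B 29-36 | F 36-44 | H 44-52 |
Completion: A=11  B=36  C=5  D=17  E=23  F=44  G=29  H=52
Turnaround (C−A): A=11  B=36  C=5  D=17  E=23  F=44  G=29  H=52
Turnaround(G) = completion − arrival = 29 − 0 = 29

29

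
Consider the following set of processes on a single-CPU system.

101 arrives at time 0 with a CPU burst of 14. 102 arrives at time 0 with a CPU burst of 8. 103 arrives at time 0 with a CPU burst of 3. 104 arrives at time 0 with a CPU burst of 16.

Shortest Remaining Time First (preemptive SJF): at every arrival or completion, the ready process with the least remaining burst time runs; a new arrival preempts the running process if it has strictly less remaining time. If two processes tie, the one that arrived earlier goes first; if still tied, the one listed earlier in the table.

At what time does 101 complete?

25

Schedule: | 103 0-3 | 102 3-11 | 101 11-25 | 104 25-41 |
Completion: 101=25  102=11  103=3  104=41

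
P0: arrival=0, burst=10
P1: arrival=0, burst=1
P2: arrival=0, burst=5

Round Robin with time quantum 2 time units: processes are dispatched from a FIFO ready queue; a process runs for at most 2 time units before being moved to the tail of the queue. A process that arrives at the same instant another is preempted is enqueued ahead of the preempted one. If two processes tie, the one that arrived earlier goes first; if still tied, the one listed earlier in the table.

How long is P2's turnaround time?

12

Timeline: | P0 0-2 | P1 2-3 | P2 3-5 | P0 5-7 | P2 7-9 | P0 9-11 | P2 11-12 | P0 12-16 |
Completion: P0=16  P1=3  P2=12
Turnaround(P2) = completion − arrival = 12 − 0 = 12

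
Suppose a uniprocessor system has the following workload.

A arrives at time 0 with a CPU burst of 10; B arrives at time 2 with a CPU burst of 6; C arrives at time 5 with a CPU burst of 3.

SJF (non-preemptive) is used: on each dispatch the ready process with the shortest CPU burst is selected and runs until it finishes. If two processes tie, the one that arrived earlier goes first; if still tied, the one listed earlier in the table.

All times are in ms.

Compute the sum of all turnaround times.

35

Schedule: | A 0-10 | C 10-13 | B 13-19 |
Completion: A=10  B=19  C=13
Turnaround (C−A): A=10  B=17  C=8
Turnaround = completion − arrival: A=10, B=17, C=8
Total turnaround = 10 + 17 + 8 = 35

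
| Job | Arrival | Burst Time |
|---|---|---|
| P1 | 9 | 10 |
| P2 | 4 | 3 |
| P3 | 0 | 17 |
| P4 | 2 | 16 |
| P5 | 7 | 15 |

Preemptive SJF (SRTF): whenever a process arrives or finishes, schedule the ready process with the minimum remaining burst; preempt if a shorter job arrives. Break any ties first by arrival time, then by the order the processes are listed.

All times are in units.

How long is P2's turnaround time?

Schedule: | P3 0-4 | P2 4-7 | P3 7-9 | P1 9-19 | P3 19-30 | P5 30-45 | P4 45-61 |
Completion: P1=19  P2=7  P3=30  P4=61  P5=45
Turnaround (C−A): P1=10  P2=3  P3=30  P4=59  P5=38
Turnaround(P2) = completion − arrival = 7 − 4 = 3

3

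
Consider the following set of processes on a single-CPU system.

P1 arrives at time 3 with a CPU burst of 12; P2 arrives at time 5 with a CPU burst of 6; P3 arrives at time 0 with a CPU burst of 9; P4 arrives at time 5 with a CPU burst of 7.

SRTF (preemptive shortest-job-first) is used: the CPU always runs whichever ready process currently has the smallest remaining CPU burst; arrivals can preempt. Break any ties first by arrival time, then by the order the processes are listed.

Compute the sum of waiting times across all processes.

33

Gantt: | P3 0-9 | P2 9-15 | P4 15-22 | P1 22-34 |
Completion: P1=34  P2=15  P3=9  P4=22
Turnaround (C−A): P1=31  P2=10  P3=9  P4=17
Waiting = turnaround − burst: P1=19, P2=4, P3=0, P4=10
Total waiting = 19 + 4 + 0 + 10 = 33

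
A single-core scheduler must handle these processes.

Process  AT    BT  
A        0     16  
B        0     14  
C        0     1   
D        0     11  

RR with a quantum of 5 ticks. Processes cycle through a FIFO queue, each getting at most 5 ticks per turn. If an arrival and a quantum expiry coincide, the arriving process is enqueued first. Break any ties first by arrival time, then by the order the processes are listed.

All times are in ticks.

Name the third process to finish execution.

D

Timeline: | A 0-5 | B 5-10 | C 10-11 | D 11-16 | A 16-21 | B 21-26 | D 26-31 | A 31-36 | B 36-40 | D 40-41 | A 41-42 |
Completion: A=42  B=40  C=11  D=41
Turnaround (C−A): A=42  B=40  C=11  D=41
Finish order: C → B → D → A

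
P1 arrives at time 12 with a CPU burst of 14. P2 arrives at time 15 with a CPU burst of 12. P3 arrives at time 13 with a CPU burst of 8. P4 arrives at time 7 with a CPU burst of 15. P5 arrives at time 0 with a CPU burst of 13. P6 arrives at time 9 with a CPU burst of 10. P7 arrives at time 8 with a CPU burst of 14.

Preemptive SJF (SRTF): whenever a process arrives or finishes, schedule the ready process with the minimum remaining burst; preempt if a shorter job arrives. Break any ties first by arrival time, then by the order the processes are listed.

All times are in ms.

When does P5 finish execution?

Timeline: | P5 0-13 | P3 13-21 | P6 21-31 | P2 31-43 | P7 43-57 | P1 57-71 | P4 71-86 |
Completion: P1=71  P2=43  P3=21  P4=86  P5=13  P6=31  P7=57
Turnaround (C−A): P1=59  P2=28  P3=8  P4=79  P5=13  P6=22  P7=49

13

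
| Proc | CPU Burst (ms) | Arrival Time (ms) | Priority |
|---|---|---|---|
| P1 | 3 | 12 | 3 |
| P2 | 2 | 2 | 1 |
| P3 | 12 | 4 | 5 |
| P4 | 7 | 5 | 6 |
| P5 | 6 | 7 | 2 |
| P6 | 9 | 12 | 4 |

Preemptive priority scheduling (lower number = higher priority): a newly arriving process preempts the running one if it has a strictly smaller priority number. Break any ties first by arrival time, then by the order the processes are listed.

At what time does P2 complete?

Timeline: | idle 0-2 | P2 2-4 | P3 4-7 | P5 7-13 | P1 13-16 | P6 16-25 | P3 25-34 | P4 34-41 |
Completion: P1=16  P2=4  P3=34  P4=41  P5=13  P6=25
Turnaround (C−A): P1=4  P2=2  P3=30  P4=36  P5=6  P6=13

4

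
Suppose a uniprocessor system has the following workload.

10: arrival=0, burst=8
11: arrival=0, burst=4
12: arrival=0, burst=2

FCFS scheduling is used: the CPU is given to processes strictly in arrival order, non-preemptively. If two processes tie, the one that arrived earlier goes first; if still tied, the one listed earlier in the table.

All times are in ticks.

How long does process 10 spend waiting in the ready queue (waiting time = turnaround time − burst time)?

0

Gantt: | 10 0-8 | 11 8-12 | 12 12-14 |
Completion: 10=8  11=12  12=14
Waiting(10) = turnaround − burst = 8 − 8 = 0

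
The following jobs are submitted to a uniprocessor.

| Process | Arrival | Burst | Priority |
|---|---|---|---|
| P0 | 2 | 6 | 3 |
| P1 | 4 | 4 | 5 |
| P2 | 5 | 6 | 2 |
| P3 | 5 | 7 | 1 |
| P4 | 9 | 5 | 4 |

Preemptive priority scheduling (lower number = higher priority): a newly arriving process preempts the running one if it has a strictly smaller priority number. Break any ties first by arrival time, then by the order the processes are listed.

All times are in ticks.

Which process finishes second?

P2

Gantt: | idle 0-2 | P0 2-5 | P3 5-12 | P2 12-18 | P0 18-21 | P4 21-26 | P1 26-30 |
Completion: P0=21  P1=30  P2=18  P3=12  P4=26
Turnaround (C−A): P0=19  P1=26  P2=13  P3=7  P4=17
Finish order: P3 → P2 → P0 → P4 → P1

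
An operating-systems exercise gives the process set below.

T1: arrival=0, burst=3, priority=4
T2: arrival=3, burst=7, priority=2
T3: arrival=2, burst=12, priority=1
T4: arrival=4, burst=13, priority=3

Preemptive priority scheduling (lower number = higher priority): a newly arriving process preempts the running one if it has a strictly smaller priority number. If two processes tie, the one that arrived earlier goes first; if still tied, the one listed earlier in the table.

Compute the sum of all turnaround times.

95

Timeline: | T1 0-2 | T3 2-14 | T2 14-21 | T4 21-34 | T1 34-35 |
Completion: T1=35  T2=21  T3=14  T4=34
Turnaround (C−A): T1=35  T2=18  T3=12  T4=30
Turnaround = completion − arrival: T1=35, T2=18, T3=12, T4=30
Total turnaround = 35 + 18 + 12 + 30 = 95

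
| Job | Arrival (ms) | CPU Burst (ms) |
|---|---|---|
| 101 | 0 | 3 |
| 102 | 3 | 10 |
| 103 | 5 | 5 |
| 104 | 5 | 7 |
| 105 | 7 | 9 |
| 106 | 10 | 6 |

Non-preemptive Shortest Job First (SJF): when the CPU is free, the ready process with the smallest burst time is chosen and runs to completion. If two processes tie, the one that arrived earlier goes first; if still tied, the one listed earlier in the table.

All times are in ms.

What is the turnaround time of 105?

33

Timeline: | 101 0-3 | 102 3-13 | 103 13-18 | 106 18-24 | 104 24-31 | 105 31-40 |
Completion: 101=3  102=13  103=18  104=31  105=40  106=24
Turnaround (C−A): 101=3  102=10  103=13  104=26  105=33  106=14
Turnaround(105) = completion − arrival = 40 − 7 = 33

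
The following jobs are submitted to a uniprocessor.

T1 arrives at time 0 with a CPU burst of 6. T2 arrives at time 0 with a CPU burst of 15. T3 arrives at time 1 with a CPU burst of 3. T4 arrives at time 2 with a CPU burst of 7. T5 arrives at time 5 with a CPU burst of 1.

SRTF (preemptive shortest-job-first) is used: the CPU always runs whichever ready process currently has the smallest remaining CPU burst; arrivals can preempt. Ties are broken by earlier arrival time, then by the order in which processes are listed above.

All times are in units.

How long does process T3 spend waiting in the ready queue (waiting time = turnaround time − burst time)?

Schedule: | T1 0-1 | T3 1-4 | T1 4-5 | T5 5-6 | T1 6-10 | T4 10-17 | T2 17-32 |
Completion: T1=10  T2=32  T3=4  T4=17  T5=6
Turnaround (C−A): T1=10  T2=32  T3=3  T4=15  T5=1
Waiting(T3) = turnaround − burst = 3 − 3 = 0

0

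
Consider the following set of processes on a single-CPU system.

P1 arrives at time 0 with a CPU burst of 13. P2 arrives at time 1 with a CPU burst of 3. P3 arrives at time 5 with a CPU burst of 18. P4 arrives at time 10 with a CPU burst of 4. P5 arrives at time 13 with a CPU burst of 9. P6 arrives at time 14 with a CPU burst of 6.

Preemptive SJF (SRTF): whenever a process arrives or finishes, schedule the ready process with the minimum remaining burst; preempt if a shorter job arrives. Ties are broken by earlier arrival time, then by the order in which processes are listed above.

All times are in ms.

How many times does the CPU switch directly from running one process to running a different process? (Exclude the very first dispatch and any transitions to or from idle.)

Timeline: | P1 0-1 | P2 1-4 | P1 4-10 | P4 10-14 | P1 14-20 | P6 20-26 | P5 26-35 | P3 35-53 |
Completion: P1=20  P2=4  P3=53  P4=14  P5=35  P6=26

7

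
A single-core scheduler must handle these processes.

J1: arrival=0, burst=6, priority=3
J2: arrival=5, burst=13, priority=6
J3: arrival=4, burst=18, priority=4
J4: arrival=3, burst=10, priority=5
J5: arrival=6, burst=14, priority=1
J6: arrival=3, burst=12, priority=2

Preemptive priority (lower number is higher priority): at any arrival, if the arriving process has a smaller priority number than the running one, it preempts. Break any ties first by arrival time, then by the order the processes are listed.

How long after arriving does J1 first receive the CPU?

Schedule: | J1 0-3 | J6 3-6 | J5 6-20 | J6 20-29 | J1 29-32 | J3 32-50 | J4 50-60 | J2 60-73 |
Completion: J1=32  J2=73  J3=50  J4=60  J5=20  J6=29
Turnaround (C−A): J1=32  J2=68  J3=46  J4=57  J5=14  J6=26
Response(J1) = first start − arrival = 0 − 0 = 0

0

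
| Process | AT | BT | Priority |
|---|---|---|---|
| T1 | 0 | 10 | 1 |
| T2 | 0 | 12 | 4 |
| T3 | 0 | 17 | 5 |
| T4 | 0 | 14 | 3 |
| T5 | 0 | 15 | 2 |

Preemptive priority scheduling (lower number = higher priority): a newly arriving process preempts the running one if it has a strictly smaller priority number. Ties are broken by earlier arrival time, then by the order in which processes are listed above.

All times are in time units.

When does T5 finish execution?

25

Timeline: | T1 0-10 | T5 10-25 | T4 25-39 | T2 39-51 | T3 51-68 |
Completion: T1=10  T2=51  T3=68  T4=39  T5=25
Turnaround (C−A): T1=10  T2=51  T3=68  T4=39  T5=25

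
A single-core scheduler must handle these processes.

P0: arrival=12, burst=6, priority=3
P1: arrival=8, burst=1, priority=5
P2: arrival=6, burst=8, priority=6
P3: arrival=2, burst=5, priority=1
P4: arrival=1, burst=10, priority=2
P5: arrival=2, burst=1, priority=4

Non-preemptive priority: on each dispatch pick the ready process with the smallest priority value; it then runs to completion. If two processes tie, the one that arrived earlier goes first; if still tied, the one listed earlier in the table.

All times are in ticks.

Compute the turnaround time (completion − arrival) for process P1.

16

Timeline: | idle 0-1 | P4 1-11 | P3 11-16 | P0 16-22 | P5 22-23 | P1 23-24 | P2 24-32 |
Completion: P0=22  P1=24  P2=32  P3=16  P4=11  P5=23
Turnaround (C−A): P0=10  P1=16  P2=26  P3=14  P4=10  P5=21
Turnaround(P1) = completion − arrival = 24 − 8 = 16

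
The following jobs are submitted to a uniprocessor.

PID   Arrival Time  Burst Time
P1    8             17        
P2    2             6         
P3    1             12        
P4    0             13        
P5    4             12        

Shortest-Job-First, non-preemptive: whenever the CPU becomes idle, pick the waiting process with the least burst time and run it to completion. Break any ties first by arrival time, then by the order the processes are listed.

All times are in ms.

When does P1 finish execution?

Gantt: | P4 0-13 | P2 13-19 | P3 19-31 | P5 31-43 | P1 43-60 |
Completion: P1=60  P2=19  P3=31  P4=13  P5=43

60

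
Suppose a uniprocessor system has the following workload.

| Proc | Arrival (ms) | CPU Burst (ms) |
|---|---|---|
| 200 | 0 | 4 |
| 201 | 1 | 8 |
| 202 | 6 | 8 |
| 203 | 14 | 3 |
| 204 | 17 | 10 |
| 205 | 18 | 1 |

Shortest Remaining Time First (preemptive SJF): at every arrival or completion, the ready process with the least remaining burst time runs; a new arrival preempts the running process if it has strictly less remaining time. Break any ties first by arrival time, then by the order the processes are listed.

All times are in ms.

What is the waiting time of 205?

0

Timeline: | 200 0-4 | 201 4-12 | 202 12-14 | 203 14-17 | 202 17-18 | 205 18-19 | 202 19-24 | 204 24-34 |
Completion: 200=4  201=12  202=24  203=17  204=34  205=19
Turnaround (C−A): 200=4  201=11  202=18  203=3  204=17  205=1
Waiting(205) = turnaround − burst = 1 − 1 = 0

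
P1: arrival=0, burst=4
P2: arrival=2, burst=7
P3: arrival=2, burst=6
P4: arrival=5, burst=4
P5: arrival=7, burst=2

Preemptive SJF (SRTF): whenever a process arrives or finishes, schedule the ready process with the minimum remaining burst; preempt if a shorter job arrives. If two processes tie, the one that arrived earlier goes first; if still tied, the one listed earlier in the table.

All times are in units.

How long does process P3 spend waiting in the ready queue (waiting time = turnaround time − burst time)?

Schedule: | P1 0-4 | P3 4-5 | P4 5-9 | P5 9-11 | P3 11-16 | P2 16-23 |
Completion: P1=4  P2=23  P3=16  P4=9  P5=11
Turnaround (C−A): P1=4  P2=21  P3=14  P4=4  P5=4
Waiting(P3) = turnaround − burst = 14 − 6 = 8

8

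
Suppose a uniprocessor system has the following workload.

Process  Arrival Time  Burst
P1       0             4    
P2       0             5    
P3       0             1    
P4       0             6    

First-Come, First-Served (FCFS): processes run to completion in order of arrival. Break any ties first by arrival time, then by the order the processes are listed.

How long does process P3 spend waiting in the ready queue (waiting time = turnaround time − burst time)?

Schedule: | P1 0-4 | P2 4-9 | P3 9-10 | P4 10-16 |
Completion: P1=4  P2=9  P3=10  P4=16
Waiting(P3) = turnaround − burst = 10 − 1 = 9

9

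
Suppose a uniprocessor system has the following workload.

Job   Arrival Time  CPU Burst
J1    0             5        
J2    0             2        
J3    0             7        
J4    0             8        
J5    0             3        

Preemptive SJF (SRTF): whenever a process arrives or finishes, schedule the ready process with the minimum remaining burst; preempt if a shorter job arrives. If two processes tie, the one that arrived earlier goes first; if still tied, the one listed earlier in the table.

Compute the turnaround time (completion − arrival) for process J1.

10

Schedule: | J2 0-2 | J5 2-5 | J1 5-10 | J3 10-17 | J4 17-25 |
Completion: J1=10  J2=2  J3=17  J4=25  J5=5
Turnaround (C−A): J1=10  J2=2  J3=17  J4=25  J5=5
Turnaround(J1) = completion − arrival = 10 − 0 = 10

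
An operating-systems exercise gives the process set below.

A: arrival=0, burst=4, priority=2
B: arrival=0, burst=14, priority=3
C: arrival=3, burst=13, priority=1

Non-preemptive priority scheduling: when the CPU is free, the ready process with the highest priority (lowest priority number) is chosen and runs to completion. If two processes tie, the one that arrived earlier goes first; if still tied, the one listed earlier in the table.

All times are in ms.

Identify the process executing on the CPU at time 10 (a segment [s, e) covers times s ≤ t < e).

Timeline: | A 0-4 | C 4-17 | B 17-31 |
Completion: A=4  B=31  C=17

C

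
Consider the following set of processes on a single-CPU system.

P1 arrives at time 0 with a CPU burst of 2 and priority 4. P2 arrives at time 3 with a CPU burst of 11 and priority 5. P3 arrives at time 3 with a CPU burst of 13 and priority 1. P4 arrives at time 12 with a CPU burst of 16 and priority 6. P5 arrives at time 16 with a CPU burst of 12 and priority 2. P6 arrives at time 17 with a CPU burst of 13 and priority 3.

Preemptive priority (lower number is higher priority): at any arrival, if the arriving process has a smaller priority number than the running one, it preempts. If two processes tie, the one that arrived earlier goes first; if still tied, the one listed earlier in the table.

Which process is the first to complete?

Gantt: | P1 0-2 | idle 2-3 | P3 3-16 | P5 16-28 | P6 28-41 | P2 41-52 | P4 52-68 |
Completion: P1=2  P2=52  P3=16  P4=68  P5=28  P6=41
Turnaround (C−A): P1=2  P2=49  P3=13  P4=56  P5=12  P6=24
Finish order: P1 → P3 → P5 → P6 → P2 → P4

P1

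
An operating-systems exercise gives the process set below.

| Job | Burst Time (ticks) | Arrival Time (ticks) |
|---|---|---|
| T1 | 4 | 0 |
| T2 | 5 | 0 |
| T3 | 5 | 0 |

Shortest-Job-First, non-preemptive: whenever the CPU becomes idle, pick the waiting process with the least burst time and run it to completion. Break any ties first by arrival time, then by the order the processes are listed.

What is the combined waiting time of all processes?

Schedule: | T1 0-4 | T2 4-9 | T3 9-14 |
Completion: T1=4  T2=9  T3=14
Turnaround (C−A): T1=4  T2=9  T3=14
Waiting = turnaround − burst: T1=0, T2=4, T3=9
Total waiting = 0 + 4 + 9 = 13

13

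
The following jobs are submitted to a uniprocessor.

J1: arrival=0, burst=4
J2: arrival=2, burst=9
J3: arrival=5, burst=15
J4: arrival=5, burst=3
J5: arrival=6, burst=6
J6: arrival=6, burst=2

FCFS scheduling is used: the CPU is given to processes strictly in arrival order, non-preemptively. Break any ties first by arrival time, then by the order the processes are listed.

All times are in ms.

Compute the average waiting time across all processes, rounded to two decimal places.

14.83

Gantt: | J1 0-4 | J2 4-13 | J3 13-28 | J4 28-31 | J5 31-37 | J6 37-39 |
Completion: J1=4  J2=13  J3=28  J4=31  J5=37  J6=39
Waiting times: J1=0, J2=2, J3=8, J4=23, J5=25, J6=31
Average waiting = (0+2+8+23+25+31) / 6 = 89/6 = 14.83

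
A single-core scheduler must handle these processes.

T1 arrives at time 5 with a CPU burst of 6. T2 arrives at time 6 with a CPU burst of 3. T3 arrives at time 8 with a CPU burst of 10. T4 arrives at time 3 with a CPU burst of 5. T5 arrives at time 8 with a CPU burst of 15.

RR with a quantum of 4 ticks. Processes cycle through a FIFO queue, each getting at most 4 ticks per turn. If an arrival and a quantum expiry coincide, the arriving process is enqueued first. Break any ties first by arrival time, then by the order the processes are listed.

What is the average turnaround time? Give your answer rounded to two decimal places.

20.20

Schedule: | idle 0-3 | T4 3-7 | T1 7-11 | T2 11-14 | T4 14-15 | T3 15-19 | T5 19-23 | T1 23-25 | T3 25-29 | T5 29-33 | T3 33-35 | T5 35-42 |
Completion: T1=25  T2=14  T3=35  T4=15  T5=42
Turnaround (C−A): T1=20  T2=8  T3=27  T4=12  T5=34
Turnaround times: T1=20, T2=8, T3=27, T4=12, T5=34
Average turnaround = (20+8+27+12+34) / 5 = 101/5 = 20.20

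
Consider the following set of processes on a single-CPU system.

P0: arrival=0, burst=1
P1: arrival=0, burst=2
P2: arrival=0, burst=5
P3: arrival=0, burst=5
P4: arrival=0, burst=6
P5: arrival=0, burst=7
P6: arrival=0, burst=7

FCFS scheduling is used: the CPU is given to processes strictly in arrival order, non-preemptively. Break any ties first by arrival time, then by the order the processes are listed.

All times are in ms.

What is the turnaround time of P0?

1

Schedule: | P0 0-1 | P1 1-3 | P2 3-8 | P3 8-13 | P4 13-19 | P5 19-26 | P6 26-33 |
Completion: P0=1  P1=3  P2=8  P3=13  P4=19  P5=26  P6=33
Turnaround (C−A): P0=1  P1=3  P2=8  P3=13  P4=19  P5=26  P6=33
Turnaround(P0) = completion − arrival = 1 − 0 = 1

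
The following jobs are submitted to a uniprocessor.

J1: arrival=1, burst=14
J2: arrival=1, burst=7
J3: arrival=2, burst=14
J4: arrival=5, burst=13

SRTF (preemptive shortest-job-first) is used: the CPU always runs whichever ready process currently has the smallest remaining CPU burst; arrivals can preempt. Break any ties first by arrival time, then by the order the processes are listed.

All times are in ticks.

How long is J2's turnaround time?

Gantt: | idle 0-1 | J2 1-8 | J4 8-21 | J1 21-35 | J3 35-49 |
Completion: J1=35  J2=8  J3=49  J4=21
Turnaround(J2) = completion − arrival = 8 − 1 = 7

7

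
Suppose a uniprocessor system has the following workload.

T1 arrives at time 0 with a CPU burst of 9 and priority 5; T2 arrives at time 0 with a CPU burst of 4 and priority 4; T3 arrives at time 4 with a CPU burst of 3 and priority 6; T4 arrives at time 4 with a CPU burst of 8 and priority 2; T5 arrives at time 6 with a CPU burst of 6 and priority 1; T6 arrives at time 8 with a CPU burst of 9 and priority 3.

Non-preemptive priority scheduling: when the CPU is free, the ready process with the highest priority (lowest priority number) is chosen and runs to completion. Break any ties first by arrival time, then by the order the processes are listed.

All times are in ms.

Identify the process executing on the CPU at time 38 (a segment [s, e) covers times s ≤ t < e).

Timeline: | T2 0-4 | T4 4-12 | T5 12-18 | T6 18-27 | T1 27-36 | T3 36-39 |
Completion: T1=36  T2=4  T3=39  T4=12  T5=18  T6=27
Turnaround (C−A): T1=36  T2=4  T3=35  T4=8  T5=12  T6=19

T3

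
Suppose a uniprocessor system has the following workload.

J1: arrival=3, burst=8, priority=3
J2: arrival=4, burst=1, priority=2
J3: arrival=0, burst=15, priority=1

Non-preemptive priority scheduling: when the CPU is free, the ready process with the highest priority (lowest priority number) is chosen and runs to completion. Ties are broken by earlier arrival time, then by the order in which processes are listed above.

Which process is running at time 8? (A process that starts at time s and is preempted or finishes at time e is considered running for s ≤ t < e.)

J3

Schedule: | J3 0-15 | J2 15-16 | J1 16-24 |
Completion: J1=24  J2=16  J3=15
Turnaround (C−A): J1=21  J2=12  J3=15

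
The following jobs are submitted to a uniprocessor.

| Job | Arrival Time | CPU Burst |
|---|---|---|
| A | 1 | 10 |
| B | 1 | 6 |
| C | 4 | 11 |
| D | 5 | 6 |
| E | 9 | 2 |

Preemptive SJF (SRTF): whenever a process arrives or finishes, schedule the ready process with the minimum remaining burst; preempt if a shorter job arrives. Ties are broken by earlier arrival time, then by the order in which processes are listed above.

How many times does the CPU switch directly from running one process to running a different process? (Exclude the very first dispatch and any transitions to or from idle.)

5

Gantt: | idle 0-1 | B 1-7 | D 7-9 | E 9-11 | D 11-15 | A 15-25 | C 25-36 |
Completion: A=25  B=7  C=36  D=15  E=11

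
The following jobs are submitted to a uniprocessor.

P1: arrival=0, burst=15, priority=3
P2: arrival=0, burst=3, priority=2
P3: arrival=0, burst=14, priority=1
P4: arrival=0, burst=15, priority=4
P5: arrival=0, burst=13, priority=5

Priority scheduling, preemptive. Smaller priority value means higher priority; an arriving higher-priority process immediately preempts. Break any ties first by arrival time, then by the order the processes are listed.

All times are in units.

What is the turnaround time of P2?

Schedule: | P3 0-14 | P2 14-17 | P1 17-32 | P4 32-47 | P5 47-60 |
Completion: P1=32  P2=17  P3=14  P4=47  P5=60
Turnaround (C−A): P1=32  P2=17  P3=14  P4=47  P5=60
Turnaround(P2) = completion − arrival = 17 − 0 = 17

17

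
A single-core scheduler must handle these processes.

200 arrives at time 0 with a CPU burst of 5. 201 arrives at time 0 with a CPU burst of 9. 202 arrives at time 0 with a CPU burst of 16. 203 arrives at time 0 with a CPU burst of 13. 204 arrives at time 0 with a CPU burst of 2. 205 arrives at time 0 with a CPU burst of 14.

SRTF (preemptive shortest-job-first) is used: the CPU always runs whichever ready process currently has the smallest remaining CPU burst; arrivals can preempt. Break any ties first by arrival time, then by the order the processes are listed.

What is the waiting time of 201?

Timeline: | 204 0-2 | 200 2-7 | 201 7-16 | 203 16-29 | 205 29-43 | 202 43-59 |
Completion: 200=7  201=16  202=59  203=29  204=2  205=43
Turnaround (C−A): 200=7  201=16  202=59  203=29  204=2  205=43
Waiting(201) = turnaround − burst = 16 − 9 = 7

7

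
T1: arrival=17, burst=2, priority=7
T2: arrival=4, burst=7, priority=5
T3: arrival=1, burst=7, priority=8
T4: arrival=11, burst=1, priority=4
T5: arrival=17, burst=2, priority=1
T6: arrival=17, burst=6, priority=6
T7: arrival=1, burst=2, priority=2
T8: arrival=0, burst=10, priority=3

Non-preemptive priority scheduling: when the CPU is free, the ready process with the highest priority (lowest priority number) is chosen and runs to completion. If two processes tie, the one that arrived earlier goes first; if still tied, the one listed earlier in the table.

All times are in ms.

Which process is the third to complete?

T4

Gantt: | T8 0-10 | T7 10-12 | T4 12-13 | T2 13-20 | T5 20-22 | T6 22-28 | T1 28-30 | T3 30-37 |
Completion: T1=30  T2=20  T3=37  T4=13  T5=22  T6=28  T7=12  T8=10
Turnaround (C−A): T1=13  T2=16  T3=36  T4=2  T5=5  T6=11  T7=11  T8=10
Finish order: T8 → T7 → T4 → T2 → T5 → T6 → T1 → T3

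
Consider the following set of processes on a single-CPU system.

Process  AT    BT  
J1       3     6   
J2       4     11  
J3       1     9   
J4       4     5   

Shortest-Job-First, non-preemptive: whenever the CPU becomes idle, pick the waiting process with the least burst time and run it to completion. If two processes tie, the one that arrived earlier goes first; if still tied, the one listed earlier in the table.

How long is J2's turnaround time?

28

Gantt: | idle 0-1 | J3 1-10 | J4 10-15 | J1 15-21 | J2 21-32 |
Completion: J1=21  J2=32  J3=10  J4=15
Turnaround (C−A): J1=18  J2=28  J3=9  J4=11
Turnaround(J2) = completion − arrival = 32 − 4 = 28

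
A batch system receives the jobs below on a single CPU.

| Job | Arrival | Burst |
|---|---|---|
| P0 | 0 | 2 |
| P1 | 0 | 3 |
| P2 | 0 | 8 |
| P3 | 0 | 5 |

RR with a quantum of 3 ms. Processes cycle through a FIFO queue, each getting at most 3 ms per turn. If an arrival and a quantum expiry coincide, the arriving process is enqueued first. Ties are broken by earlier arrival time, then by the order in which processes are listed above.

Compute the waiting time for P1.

Schedule: | P0 0-2 | P1 2-5 | P2 5-8 | P3 8-11 | P2 11-14 | P3 14-16 | P2 16-18 |
Completion: P0=2  P1=5  P2=18  P3=16
Turnaround (C−A): P0=2  P1=5  P2=18  P3=16
Waiting(P1) = turnaround − burst = 5 − 3 = 2

2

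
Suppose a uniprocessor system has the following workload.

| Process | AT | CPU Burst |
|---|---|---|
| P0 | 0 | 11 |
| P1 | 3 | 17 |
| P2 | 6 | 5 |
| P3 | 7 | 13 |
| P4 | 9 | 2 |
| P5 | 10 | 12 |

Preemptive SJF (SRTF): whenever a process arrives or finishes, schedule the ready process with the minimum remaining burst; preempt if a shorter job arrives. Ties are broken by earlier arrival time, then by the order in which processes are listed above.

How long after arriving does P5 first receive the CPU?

Schedule: | P0 0-11 | P4 11-13 | P2 13-18 | P5 18-30 | P3 30-43 | P1 43-60 |
Completion: P0=11  P1=60  P2=18  P3=43  P4=13  P5=30
Turnaround (C−A): P0=11  P1=57  P2=12  P3=36  P4=4  P5=20
Response(P5) = first start − arrival = 18 − 10 = 8

8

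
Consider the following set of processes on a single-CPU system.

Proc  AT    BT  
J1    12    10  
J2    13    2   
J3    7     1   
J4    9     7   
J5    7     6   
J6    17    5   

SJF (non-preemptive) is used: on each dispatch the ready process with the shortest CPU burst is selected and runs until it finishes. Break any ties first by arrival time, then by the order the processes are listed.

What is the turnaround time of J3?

1

Timeline: | idle 0-7 | J3 7-8 | J5 8-14 | J2 14-16 | J4 16-23 | J6 23-28 | J1 28-38 |
Completion: J1=38  J2=16  J3=8  J4=23  J5=14  J6=28
Turnaround (C−A): J1=26  J2=3  J3=1  J4=14  J5=7  J6=11
Turnaround(J3) = completion − arrival = 8 − 7 = 1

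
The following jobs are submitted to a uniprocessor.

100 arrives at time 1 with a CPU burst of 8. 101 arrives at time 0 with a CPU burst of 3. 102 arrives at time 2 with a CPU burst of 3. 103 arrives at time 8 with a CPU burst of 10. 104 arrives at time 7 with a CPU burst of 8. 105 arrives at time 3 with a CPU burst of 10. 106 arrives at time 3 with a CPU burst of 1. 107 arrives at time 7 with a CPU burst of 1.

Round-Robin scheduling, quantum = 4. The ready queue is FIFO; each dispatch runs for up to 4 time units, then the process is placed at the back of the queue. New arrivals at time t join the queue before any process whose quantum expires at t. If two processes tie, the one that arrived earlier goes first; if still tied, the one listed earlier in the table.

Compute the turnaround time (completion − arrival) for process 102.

Gantt: | 101 0-3 | 100 3-7 | 102 7-10 | 105 10-14 | 106 14-15 | 104 15-19 | 107 19-20 | 100 20-24 | 103 24-28 | 105 28-32 | 104 32-36 | 103 36-40 | 105 40-42 | 103 42-44 |
Completion: 100=24  101=3  102=10  103=44  104=36  105=42  106=15  107=20
Turnaround (C−A): 100=23  101=3  102=8  103=36  104=29  105=39  106=12  107=13
Turnaround(102) = completion − arrival = 10 − 2 = 8

8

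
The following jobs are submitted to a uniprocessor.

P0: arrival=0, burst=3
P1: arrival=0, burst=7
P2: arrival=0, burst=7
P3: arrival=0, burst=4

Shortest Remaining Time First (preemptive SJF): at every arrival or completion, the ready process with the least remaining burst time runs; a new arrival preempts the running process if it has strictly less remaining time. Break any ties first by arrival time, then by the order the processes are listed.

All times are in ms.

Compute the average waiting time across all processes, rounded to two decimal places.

Schedule: | P0 0-3 | P3 3-7 | P1 7-14 | P2 14-21 |
Completion: P0=3  P1=14  P2=21  P3=7
Waiting times: P0=0, P1=7, P2=14, P3=3
Average waiting = (0+7+14+3) / 4 = 24/4 = 6.00

6.00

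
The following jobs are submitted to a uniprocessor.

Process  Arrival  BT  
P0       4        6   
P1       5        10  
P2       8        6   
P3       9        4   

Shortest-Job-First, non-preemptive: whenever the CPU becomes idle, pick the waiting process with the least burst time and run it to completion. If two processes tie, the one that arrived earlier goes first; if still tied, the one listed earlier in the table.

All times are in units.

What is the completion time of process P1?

Schedule: | idle 0-4 | P0 4-10 | P3 10-14 | P2 14-20 | P1 20-30 |
Completion: P0=10  P1=30  P2=20  P3=14
Turnaround (C−A): P0=6  P1=25  P2=12  P3=5

30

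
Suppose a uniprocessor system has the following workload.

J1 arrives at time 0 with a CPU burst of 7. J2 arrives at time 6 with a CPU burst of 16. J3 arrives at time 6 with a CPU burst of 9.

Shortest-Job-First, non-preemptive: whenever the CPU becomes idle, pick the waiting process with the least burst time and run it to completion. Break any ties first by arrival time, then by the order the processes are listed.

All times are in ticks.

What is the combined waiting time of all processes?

11

Schedule: | J1 0-7 | J3 7-16 | J2 16-32 |
Completion: J1=7  J2=32  J3=16
Waiting = turnaround − burst: J1=0, J2=10, J3=1
Total waiting = 0 + 10 + 1 = 11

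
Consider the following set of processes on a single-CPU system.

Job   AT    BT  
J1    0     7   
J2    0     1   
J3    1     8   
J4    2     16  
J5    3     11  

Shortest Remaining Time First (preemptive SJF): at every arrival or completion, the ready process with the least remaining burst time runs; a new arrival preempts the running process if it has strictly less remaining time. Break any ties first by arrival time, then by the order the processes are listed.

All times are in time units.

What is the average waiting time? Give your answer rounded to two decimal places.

Gantt: | J2 0-1 | J1 1-8 | J3 8-16 | J5 16-27 | J4 27-43 |
Completion: J1=8  J2=1  J3=16  J4=43  J5=27
Turnaround (C−A): J1=8  J2=1  J3=15  J4=41  J5=24
Waiting times: J1=1, J2=0, J3=7, J4=25, J5=13
Average waiting = (1+0+7+25+13) / 5 = 46/5 = 9.20

9.20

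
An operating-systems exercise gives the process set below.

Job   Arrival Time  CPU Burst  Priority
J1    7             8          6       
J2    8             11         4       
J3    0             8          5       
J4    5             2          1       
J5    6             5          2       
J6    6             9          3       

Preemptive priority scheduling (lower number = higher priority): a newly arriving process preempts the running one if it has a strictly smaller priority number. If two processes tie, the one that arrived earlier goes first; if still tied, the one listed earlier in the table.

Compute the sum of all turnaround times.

118

Timeline: | J3 0-5 | J4 5-7 | J5 7-12 | J6 12-21 | J2 21-32 | J3 32-35 | J1 35-43 |
Completion: J1=43  J2=32  J3=35  J4=7  J5=12  J6=21
Turnaround (C−A): J1=36  J2=24  J3=35  J4=2  J5=6  J6=15
Turnaround = completion − arrival: J1=36, J2=24, J3=35, J4=2, J5=6, J6=15
Total turnaround = 36 + 24 + 35 + 2 + 6 + 15 = 118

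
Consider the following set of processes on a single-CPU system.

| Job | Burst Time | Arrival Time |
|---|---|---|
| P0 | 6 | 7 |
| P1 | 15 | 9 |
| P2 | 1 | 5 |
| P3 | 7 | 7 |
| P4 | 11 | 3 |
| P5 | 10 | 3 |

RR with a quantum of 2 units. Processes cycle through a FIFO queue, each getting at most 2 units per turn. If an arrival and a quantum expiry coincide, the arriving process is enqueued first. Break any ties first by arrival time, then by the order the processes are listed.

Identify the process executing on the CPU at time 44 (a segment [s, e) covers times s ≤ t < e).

Gantt: | idle 0-3 | P4 3-5 | P5 5-7 | P2 7-8 | P4 8-10 | P0 10-12 | P3 12-14 | P5 14-16 | P1 16-18 | P4 18-20 | P0 20-22 | P3 22-24 | P5 24-26 | P1 26-28 | P4 28-30 | P0 30-32 | P3 32-34 | P5 34-36 | P1 36-38 | P4 38-40 | P3 40-41 | P5 41-43 | P1 43-45 | P4 45-46 | P1 46-53 |
Completion: P0=32  P1=53  P2=8  P3=41  P4=46  P5=43
Turnaround (C−A): P0=25  P1=44  P2=3  P3=34  P4=43  P5=40

P1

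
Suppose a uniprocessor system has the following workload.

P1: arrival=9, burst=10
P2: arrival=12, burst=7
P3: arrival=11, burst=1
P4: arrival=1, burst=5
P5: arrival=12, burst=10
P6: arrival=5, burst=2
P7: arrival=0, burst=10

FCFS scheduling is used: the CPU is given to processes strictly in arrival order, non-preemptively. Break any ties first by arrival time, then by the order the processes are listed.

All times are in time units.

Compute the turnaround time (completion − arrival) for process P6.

12

Timeline: | P7 0-10 | P4 10-15 | P6 15-17 | P1 17-27 | P3 27-28 | P2 28-35 | P5 35-45 |
Completion: P1=27  P2=35  P3=28  P4=15  P5=45  P6=17  P7=10
Turnaround (C−A): P1=18  P2=23  P3=17  P4=14  P5=33  P6=12  P7=10
Turnaround(P6) = completion − arrival = 17 − 5 = 12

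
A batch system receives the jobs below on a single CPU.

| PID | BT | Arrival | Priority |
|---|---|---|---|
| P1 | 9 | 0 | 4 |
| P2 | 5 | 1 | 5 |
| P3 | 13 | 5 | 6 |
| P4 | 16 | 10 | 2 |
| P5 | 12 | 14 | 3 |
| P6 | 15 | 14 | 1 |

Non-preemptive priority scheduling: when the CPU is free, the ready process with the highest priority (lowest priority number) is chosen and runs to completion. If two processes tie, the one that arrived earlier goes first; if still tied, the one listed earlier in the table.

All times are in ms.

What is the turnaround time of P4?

Gantt: | P1 0-9 | P2 9-14 | P6 14-29 | P4 29-45 | P5 45-57 | P3 57-70 |
Completion: P1=9  P2=14  P3=70  P4=45  P5=57  P6=29
Turnaround(P4) = completion − arrival = 45 − 10 = 35

35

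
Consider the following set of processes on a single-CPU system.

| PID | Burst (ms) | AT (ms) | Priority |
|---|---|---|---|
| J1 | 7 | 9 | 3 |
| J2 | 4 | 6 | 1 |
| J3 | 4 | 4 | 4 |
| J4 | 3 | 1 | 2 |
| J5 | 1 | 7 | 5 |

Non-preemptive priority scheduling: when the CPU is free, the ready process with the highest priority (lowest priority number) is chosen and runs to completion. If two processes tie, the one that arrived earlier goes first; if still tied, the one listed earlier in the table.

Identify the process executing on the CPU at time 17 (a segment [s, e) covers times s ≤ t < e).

J1

Timeline: | idle 0-1 | J4 1-4 | J3 4-8 | J2 8-12 | J1 12-19 | J5 19-20 |
Completion: J1=19  J2=12  J3=8  J4=4  J5=20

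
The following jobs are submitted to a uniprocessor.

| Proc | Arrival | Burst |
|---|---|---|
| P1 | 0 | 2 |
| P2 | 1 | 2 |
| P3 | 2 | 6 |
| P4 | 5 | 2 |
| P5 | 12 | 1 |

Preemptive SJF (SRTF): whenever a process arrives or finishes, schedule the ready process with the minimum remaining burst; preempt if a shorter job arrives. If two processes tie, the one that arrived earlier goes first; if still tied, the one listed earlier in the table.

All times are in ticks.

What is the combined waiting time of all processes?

5

Schedule: | P1 0-2 | P2 2-4 | P3 4-5 | P4 5-7 | P3 7-12 | P5 12-13 |
Completion: P1=2  P2=4  P3=12  P4=7  P5=13
Turnaround (C−A): P1=2  P2=3  P3=10  P4=2  P5=1
Waiting = turnaround − burst: P1=0, P2=1, P3=4, P4=0, P5=0
Total waiting = 0 + 1 + 4 + 0 + 0 = 5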